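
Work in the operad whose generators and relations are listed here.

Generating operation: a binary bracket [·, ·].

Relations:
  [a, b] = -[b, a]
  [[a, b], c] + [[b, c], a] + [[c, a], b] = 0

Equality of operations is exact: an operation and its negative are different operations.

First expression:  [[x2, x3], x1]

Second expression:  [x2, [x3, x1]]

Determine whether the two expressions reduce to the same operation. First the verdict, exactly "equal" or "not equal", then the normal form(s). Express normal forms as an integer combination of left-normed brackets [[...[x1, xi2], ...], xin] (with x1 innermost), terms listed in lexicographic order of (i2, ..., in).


not equal; the first gives -[[x1, x2], x3] + [[x1, x3], x2] and the second [[x1, x3], x2]


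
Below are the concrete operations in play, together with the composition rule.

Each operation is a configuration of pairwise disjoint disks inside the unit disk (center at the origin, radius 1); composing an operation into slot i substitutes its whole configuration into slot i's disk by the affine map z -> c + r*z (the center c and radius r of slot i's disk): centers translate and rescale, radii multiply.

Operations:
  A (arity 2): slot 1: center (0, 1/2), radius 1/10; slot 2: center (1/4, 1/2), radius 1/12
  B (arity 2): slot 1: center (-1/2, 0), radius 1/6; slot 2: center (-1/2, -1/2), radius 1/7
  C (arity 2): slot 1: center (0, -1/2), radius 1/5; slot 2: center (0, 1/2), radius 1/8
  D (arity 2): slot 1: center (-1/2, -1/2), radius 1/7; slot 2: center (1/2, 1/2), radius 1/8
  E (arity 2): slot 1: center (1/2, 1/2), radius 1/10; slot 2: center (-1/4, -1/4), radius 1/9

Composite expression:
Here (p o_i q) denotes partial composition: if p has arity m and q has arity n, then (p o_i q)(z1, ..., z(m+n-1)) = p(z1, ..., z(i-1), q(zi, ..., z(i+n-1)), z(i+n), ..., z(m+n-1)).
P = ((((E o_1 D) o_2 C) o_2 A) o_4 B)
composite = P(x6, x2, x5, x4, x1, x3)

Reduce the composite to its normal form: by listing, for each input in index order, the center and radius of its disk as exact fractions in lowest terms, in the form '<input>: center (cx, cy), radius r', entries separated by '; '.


Affine substitution under E: radii multiply and x-centers shift.
x6: after 2 affine steps, its disk has center (9/20, 9/20), radius 1/70
x2: after 4 affine steps, its disk has center (11/20, 109/200), radius 1/4000
x5: after 4 affine steps, its disk has center (881/1600, 109/200), radius 1/4800
x4: after 4 affine steps, its disk has center (703/1280, 89/160), radius 1/3840
x1: after 4 affine steps, its disk has center (703/1280, 711/1280), radius 1/4480
x3: after 1 affine step, its disk has center (-1/4, -1/4), radius 1/9

x1: center (703/1280, 711/1280), radius 1/4480; x2: center (11/20, 109/200), radius 1/4000; x3: center (-1/4, -1/4), radius 1/9; x4: center (703/1280, 89/160), radius 1/3840; x5: center (881/1600, 109/200), radius 1/4800; x6: center (9/20, 9/20), radius 1/70


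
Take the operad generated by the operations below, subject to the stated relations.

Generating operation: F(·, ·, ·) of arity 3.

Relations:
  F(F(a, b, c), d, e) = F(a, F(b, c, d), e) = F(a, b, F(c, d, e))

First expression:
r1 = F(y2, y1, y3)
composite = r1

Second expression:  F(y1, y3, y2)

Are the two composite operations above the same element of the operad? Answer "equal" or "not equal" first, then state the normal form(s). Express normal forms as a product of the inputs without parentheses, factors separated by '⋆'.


not equal — first y2 ⋆ y1 ⋆ y3, second y1 ⋆ y3 ⋆ y2

Normal form of the first expression: y2 ⋆ y1 ⋆ y3
Normal form of the second expression: y1 ⋆ y3 ⋆ y2
They disagree, so not equal.


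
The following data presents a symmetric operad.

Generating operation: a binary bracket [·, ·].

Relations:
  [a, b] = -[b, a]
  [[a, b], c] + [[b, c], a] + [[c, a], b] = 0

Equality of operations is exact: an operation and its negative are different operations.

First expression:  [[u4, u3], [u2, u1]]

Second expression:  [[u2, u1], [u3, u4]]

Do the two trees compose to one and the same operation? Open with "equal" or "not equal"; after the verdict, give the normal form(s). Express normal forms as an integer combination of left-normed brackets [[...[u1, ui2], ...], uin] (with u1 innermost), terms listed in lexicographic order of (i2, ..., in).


In normal form, the first expression is -[[[u1, u2], u3], u4] + [[[u1, u2], u4], u3]
In normal form, the second expression is -[[[u1, u2], u3], u4] + [[[u1, u2], u4], u3]
The normal forms match — equal.

equal; both compose to -[[[u1, u2], u3], u4] + [[[u1, u2], u4], u3]


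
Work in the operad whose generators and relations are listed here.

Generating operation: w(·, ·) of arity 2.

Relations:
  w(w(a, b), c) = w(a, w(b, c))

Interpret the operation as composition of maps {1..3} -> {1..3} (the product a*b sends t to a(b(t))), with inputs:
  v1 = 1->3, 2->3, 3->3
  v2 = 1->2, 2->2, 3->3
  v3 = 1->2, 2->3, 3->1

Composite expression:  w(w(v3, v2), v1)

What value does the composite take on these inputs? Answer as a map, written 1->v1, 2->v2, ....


1->1, 2->1, 3->1

w(v3, v2) = 1->3, 2->3, 3->1
w(w(v3, v2), v1) = 1->1, 2->1, 3->1


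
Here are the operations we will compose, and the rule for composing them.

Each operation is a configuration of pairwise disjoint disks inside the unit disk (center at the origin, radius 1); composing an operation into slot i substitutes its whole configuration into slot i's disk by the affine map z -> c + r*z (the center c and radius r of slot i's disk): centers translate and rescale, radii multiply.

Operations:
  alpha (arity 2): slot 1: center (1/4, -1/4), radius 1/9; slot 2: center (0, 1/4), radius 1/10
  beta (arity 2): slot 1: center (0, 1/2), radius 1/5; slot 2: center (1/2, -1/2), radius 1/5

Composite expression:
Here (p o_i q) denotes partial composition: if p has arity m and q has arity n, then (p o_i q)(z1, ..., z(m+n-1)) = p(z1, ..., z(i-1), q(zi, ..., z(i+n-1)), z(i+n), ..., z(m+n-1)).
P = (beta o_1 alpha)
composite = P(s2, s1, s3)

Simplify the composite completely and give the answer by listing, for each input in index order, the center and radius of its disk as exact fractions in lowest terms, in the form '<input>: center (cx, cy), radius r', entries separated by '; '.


s1: center (0, 11/20), radius 1/50; s2: center (1/20, 9/20), radius 1/45; s3: center (1/2, -1/2), radius 1/5

Follow each s-input down from beta: c' goes to c + r*c', radius to r*r'.
tracing s2 down its 2-map path: center (1/20, 9/20), radius 1/45
tracing s1 down its 2-map path: center (0, 11/20), radius 1/50
tracing s3 down its 1-map path: center (1/2, -1/2), radius 1/5


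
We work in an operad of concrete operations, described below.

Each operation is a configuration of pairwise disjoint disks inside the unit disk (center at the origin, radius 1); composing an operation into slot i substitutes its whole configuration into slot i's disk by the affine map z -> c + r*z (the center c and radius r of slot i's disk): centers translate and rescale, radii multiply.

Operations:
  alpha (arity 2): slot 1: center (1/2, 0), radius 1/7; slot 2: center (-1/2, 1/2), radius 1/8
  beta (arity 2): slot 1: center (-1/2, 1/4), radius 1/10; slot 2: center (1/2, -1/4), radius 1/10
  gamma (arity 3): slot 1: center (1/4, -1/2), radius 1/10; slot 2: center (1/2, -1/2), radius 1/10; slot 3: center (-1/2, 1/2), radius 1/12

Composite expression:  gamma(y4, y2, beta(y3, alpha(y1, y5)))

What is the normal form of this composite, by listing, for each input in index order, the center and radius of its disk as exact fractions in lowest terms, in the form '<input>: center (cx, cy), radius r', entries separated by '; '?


y1: center (-109/240, 23/48), radius 1/840; y2: center (1/2, -1/2), radius 1/10; y3: center (-13/24, 25/48), radius 1/120; y4: center (1/4, -1/2), radius 1/10; y5: center (-37/80, 29/60), radius 1/960

Affine substitution under gamma: radii multiply and y-centers shift.
tracing y4 down its 1-map path: center (1/4, -1/2), radius 1/10
tracing y2 down its 1-map path: center (1/2, -1/2), radius 1/10
tracing y3 down its 2-map path: center (-13/24, 25/48), radius 1/120
tracing y1 down its 3-map path: center (-109/240, 23/48), radius 1/840
tracing y5 down its 3-map path: center (-37/80, 29/60), radius 1/960


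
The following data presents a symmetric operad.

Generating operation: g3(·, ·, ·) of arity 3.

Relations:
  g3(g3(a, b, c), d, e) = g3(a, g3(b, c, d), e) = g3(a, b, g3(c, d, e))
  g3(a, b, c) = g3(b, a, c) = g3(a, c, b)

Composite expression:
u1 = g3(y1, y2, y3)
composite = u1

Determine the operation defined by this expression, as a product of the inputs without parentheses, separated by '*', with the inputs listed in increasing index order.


y1 * y2 * y3

Both nesting and order wash out for g3; what remains is which y's occur.
g3(y1, y2, y3) linearizes to y1 * y2 * y3
rearranged into index order: y1 * y2 * y3


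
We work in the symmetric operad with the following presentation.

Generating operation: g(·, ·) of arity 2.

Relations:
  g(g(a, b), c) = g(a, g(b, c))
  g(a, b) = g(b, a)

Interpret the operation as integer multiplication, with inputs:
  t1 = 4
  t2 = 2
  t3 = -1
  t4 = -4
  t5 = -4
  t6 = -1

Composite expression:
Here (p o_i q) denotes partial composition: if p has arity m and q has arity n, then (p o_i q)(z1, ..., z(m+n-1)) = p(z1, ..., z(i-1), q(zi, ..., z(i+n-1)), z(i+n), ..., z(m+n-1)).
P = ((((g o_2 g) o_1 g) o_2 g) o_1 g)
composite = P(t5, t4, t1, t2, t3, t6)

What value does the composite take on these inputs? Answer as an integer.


128

g(t5, t4) = 16
g(t1, t2) = 8
g(g(t5, t4), g(t1, t2)) = 128
g(t3, t6) = 1
g(g(g(t5, t4), g(t1, t2)), g(t3, t6)) = 128


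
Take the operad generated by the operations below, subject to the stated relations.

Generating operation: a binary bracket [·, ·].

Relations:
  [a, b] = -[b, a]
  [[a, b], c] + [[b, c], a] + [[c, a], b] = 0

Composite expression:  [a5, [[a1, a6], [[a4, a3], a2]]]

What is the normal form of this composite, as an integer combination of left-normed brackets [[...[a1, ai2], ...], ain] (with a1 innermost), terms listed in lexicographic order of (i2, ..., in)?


-[[[[[a1, a6], a2], a3], a4], a5] + [[[[[a1, a6], a2], a4], a3], a5] + [[[[[a1, a6], a3], a4], a2], a5] - [[[[[a1, a6], a4], a3], a2], a5]

In the tensor algebra, words opening a1 carry the a1-anchored form.
Composite bracket: [a5, [[a1, a6], [[a4, a3], a2]]]
Under [a, b] = ab - ba we get 32 signed associative words (2^5 = 32).
Words beginning with a1 determine it all:
  from a1a6a2a3a4a5, sign -1: term -[[[[[a1, a6], a2], a3], a4], a5]
  from a1a6a2a4a3a5, sign +1: term +[[[[[a1, a6], a2], a4], a3], a5]
  from a1a6a3a4a2a5, sign +1: term +[[[[[a1, a6], a3], a4], a2], a5]
  from a1a6a4a3a2a5, sign -1: term -[[[[[a1, a6], a4], a3], a2], a5]


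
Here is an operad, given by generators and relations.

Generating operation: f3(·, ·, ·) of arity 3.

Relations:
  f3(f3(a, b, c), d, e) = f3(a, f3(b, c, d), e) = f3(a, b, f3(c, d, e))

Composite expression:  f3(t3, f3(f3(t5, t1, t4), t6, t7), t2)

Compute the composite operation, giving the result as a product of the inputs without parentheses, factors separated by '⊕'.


t3 ⊕ t5 ⊕ t1 ⊕ t4 ⊕ t6 ⊕ t7 ⊕ t2

Every regrouping of f3 is equal, so read the t-inputs in written order.
f3(t5, t1, t4) flattens to t5 ⊕ t1 ⊕ t4
f3(f3(t5, t1, t4), t6, t7) flattens to t5 ⊕ t1 ⊕ t4 ⊕ t6 ⊕ t7
f3(t3, f3(f3(t5, t1, t4), t6, t7), t2) flattens to t3 ⊕ t5 ⊕ t1 ⊕ t4 ⊕ t6 ⊕ t7 ⊕ t2


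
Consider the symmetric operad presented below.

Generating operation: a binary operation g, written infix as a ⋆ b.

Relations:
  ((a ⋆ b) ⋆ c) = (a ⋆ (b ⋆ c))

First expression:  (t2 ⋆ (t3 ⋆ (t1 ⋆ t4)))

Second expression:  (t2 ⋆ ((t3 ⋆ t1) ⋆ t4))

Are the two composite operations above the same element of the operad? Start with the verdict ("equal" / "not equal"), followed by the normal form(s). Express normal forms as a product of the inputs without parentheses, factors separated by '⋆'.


equal — both sides give t2 ⋆ t3 ⋆ t1 ⋆ t4


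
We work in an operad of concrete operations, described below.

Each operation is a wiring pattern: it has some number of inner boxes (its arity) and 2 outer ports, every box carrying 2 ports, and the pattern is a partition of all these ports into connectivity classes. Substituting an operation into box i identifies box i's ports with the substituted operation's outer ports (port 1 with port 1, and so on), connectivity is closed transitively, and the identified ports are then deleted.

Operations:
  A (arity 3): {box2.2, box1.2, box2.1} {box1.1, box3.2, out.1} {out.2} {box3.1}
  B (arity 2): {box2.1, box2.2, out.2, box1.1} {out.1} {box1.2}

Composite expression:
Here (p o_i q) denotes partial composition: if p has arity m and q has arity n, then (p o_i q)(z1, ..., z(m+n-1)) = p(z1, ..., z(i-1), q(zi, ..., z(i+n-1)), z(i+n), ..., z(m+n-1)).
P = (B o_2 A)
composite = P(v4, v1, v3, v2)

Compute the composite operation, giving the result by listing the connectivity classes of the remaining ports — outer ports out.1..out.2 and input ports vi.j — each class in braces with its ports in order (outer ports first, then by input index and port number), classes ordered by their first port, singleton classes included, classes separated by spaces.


{out.1} {out.2, v1.1, v2.2, v4.1} {v1.2, v3.1, v3.2} {v2.1} {v4.2}

Two ports join when wires chain via B-identified ports.
stage A: inputs (v1, v3, v2), connectivity {out.1, v1.1, v2.2} {out.2} {v1.2, v3.1, v3.2} {v2.1}, out.j its boundary
stage B: inputs (v4, v1, v3, v2), connectivity {out.1} {out.2, v1.1, v2.2, v4.1} {v1.2, v3.1, v3.2} {v2.1} {v4.2}, out.j its boundary


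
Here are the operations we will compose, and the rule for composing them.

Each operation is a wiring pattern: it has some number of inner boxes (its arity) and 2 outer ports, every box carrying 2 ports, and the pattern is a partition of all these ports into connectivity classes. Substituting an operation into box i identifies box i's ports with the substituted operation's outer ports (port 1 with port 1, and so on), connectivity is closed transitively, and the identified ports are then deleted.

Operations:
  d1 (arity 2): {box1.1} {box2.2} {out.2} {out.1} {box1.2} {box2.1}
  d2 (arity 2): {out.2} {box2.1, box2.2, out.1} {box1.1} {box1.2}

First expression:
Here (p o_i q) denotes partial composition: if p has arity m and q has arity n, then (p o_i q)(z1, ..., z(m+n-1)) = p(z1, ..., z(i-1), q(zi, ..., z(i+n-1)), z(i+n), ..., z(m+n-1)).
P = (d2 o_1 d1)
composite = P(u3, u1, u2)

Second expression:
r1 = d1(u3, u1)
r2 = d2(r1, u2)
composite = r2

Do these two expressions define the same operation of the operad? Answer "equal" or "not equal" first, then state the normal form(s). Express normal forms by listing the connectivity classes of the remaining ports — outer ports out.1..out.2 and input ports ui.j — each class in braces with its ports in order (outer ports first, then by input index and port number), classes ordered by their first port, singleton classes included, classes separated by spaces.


equal; the common form is {out.1, u2.1, u2.2} {out.2} {u1.1} {u1.2} {u3.1} {u3.2}

The first expression, normalized: {out.1, u2.1, u2.2} {out.2} {u1.1} {u1.2} {u3.1} {u3.2}
The second expression, normalized: {out.1, u2.1, u2.2} {out.2} {u1.1} {u1.2} {u3.1} {u3.2}
The normal forms match — equal.


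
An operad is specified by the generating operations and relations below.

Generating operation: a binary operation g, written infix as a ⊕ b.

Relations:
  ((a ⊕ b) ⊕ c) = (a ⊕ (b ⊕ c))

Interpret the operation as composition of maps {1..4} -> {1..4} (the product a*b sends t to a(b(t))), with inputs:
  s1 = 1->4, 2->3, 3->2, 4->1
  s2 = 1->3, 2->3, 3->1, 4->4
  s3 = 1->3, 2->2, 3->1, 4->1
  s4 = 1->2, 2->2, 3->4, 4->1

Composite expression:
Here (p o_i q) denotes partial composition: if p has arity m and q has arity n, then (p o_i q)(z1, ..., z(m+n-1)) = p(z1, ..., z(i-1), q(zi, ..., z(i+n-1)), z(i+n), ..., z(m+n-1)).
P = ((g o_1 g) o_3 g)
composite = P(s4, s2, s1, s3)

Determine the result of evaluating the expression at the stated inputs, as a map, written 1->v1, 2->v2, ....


1->4, 2->2, 3->1, 4->1


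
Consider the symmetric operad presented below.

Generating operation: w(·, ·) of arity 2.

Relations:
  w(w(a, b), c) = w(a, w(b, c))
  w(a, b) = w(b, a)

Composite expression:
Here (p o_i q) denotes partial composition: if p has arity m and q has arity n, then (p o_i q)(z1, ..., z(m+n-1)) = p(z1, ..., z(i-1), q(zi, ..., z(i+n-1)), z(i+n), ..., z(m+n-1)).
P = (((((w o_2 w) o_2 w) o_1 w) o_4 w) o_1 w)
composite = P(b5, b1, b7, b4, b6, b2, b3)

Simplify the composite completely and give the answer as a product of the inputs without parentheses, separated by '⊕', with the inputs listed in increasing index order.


Any arrangement under w is one operation, so sort the b-inputs.
w(b5, b1) reduces to b5 ⊕ b1
w(w(b5, b1), b7) reduces to b5 ⊕ b1 ⊕ b7
w(b6, b2) reduces to b6 ⊕ b2
w(b4, w(b6, b2)) reduces to b4 ⊕ b6 ⊕ b2
w(w(b4, w(b6, b2)), b3) reduces to b4 ⊕ b6 ⊕ b2 ⊕ b3
w(w(w(b5, b1), b7), w(w(b4, w(b6, b2)), b3)) reduces to b5 ⊕ b1 ⊕ b7 ⊕ b4 ⊕ b6 ⊕ b2 ⊕ b3
sorting the factors by input index: b1 ⊕ b2 ⊕ b3 ⊕ b4 ⊕ b5 ⊕ b6 ⊕ b7

b1 ⊕ b2 ⊕ b3 ⊕ b4 ⊕ b5 ⊕ b6 ⊕ b7


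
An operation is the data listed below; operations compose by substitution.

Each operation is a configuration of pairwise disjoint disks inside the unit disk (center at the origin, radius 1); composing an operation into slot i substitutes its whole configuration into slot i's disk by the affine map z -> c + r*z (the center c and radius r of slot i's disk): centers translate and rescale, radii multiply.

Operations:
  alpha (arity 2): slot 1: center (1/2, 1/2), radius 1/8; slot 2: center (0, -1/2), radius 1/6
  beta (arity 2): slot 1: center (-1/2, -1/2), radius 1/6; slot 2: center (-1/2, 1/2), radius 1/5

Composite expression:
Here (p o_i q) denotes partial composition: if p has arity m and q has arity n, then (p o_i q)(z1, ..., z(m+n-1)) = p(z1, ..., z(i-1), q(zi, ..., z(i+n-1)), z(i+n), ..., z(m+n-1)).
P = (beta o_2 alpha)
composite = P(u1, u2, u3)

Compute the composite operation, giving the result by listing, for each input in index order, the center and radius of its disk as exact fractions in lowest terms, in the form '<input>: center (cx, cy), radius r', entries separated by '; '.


u1: center (-1/2, -1/2), radius 1/6; u2: center (-2/5, 3/5), radius 1/40; u3: center (-1/2, 2/5), radius 1/30

Affine substitution under beta: radii multiply and u-centers shift.
tracing u1 down its 1-map path: center (-1/2, -1/2), radius 1/6
tracing u2 down its 2-map path: center (-2/5, 3/5), radius 1/40
tracing u3 down its 2-map path: center (-1/2, 2/5), radius 1/30


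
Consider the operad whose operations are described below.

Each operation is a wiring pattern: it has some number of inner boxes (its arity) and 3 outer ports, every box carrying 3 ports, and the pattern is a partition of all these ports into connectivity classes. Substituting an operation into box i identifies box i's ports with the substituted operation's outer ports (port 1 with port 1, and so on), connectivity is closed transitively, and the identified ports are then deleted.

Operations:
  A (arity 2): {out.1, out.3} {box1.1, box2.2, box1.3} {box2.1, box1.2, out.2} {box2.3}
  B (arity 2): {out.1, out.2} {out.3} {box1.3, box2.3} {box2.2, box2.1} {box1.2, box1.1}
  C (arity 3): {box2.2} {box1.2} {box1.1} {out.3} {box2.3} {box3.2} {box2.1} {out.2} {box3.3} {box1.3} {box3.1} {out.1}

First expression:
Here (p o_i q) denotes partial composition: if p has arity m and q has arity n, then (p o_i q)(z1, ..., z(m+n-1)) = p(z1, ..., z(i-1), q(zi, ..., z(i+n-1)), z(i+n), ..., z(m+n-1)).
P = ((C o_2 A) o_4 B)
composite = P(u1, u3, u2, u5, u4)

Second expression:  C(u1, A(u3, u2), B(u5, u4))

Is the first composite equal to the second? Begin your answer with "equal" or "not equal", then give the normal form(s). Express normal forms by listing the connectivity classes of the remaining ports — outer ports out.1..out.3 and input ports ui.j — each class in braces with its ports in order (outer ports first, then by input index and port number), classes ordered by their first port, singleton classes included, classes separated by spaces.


The first expression, normalized: {out.1} {out.2} {out.3} {u1.1} {u1.2} {u1.3} {u2.1, u3.2} {u2.2, u3.1, u3.3} {u2.3} {u4.1, u4.2} {u4.3, u5.3} {u5.1, u5.2}
The second expression, normalized: {out.1} {out.2} {out.3} {u1.1} {u1.2} {u1.3} {u2.1, u3.2} {u2.2, u3.1, u3.3} {u2.3} {u4.1, u4.2} {u4.3, u5.3} {u5.1, u5.2}
The normal forms match — equal.

equal: each reduces to {out.1} {out.2} {out.3} {u1.1} {u1.2} {u1.3} {u2.1, u3.2} {u2.2, u3.1, u3.3} {u2.3} {u4.1, u4.2} {u4.3, u5.3} {u5.1, u5.2}


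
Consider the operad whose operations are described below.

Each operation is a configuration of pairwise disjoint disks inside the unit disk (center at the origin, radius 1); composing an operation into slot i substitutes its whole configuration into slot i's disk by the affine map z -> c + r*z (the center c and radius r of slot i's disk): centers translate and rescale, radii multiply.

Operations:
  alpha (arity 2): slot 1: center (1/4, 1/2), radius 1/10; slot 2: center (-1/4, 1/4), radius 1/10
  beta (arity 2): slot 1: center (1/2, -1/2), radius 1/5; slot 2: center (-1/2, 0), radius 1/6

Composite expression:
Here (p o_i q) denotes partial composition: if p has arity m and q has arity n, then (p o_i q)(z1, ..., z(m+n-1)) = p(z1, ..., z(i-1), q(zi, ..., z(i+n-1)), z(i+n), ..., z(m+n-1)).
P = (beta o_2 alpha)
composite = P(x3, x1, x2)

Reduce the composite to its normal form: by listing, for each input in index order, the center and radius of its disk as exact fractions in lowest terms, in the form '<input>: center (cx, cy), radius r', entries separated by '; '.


x1: center (-11/24, 1/12), radius 1/60; x2: center (-13/24, 1/24), radius 1/60; x3: center (1/2, -1/2), radius 1/5

Follow each x-input down from beta: c' goes to c + r*c', radius to r*r'.
tracing x3 down its 1-map path: center (1/2, -1/2), radius 1/5
tracing x1 down its 2-map path: center (-11/24, 1/12), radius 1/60
tracing x2 down its 2-map path: center (-13/24, 1/24), radius 1/60


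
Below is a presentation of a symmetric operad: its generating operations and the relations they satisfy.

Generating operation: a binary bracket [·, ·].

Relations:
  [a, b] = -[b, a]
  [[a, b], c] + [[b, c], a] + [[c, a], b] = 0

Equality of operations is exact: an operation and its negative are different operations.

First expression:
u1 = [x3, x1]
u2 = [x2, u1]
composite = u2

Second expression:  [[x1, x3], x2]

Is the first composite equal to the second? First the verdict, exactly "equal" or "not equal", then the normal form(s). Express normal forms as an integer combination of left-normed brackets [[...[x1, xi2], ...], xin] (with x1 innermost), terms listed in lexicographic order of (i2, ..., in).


Reducing the first expression gives [[x1, x3], x2]
Reducing the second expression gives [[x1, x3], x2]
Identical normal forms: equal.

equal; both compose to [[x1, x3], x2]


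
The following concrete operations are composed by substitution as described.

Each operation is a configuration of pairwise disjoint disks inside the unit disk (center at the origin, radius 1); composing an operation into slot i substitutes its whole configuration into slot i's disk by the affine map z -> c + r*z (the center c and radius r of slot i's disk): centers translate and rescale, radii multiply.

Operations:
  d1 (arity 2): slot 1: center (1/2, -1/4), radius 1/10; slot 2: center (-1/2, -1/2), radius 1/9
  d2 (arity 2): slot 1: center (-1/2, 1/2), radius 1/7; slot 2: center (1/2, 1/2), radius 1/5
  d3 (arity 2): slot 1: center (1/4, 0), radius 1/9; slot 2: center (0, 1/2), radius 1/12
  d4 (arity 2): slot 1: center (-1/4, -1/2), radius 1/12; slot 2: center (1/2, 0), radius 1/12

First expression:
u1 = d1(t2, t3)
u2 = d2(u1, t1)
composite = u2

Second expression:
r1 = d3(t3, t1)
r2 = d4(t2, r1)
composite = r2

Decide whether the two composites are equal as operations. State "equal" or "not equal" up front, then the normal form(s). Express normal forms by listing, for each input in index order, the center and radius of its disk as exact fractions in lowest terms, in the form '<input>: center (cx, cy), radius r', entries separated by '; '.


Normal form of the first expression: t1: center (1/2, 1/2), radius 1/5; t2: center (-3/7, 13/28), radius 1/70; t3: center (-4/7, 3/7), radius 1/63
Normal form of the second expression: t1: center (1/2, 1/24), radius 1/144; t2: center (-1/4, -1/2), radius 1/12; t3: center (25/48, 0), radius 1/108
The normal forms differ: not equal.

not equal — first t1: center (1/2, 1/2), radius 1/5; t2: center (-3/7, 13/28), radius 1/70; t3: center (-4/7, 3/7), radius 1/63, second t1: center (1/2, 1/24), radius 1/144; t2: center (-1/4, -1/2), radius 1/12; t3: center (25/48, 0), radius 1/108


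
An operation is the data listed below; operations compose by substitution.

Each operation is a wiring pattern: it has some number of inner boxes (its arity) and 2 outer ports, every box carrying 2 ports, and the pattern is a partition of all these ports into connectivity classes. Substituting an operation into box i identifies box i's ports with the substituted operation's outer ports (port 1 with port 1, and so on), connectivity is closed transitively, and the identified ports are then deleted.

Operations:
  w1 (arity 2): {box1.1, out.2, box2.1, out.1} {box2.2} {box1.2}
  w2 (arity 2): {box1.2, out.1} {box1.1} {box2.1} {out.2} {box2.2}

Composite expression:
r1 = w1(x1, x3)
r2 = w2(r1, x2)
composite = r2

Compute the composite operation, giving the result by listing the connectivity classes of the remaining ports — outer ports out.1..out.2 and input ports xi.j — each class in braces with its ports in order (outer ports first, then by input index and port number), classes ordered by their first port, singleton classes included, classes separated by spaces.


{out.1, x1.1, x3.1} {out.2} {x1.2} {x2.1} {x2.2} {x3.2}


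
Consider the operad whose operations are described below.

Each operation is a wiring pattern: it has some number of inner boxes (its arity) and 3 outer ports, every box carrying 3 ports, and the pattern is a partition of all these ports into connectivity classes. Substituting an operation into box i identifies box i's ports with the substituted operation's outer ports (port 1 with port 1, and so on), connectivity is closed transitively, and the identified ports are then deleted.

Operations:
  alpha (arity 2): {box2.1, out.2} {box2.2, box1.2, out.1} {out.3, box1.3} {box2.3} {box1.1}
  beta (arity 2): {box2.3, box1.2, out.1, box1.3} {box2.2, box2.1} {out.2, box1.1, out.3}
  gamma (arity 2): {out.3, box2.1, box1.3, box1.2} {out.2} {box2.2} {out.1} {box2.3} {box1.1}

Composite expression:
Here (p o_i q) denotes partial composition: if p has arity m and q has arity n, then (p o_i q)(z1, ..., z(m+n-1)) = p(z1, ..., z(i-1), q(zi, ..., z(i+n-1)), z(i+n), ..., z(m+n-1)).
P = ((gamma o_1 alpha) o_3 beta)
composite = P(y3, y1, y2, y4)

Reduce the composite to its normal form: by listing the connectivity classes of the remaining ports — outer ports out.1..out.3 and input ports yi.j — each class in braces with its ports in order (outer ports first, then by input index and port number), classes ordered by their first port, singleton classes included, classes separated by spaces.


{out.1} {out.2} {out.3, y1.1, y2.2, y2.3, y3.3, y4.3} {y1.2, y3.2} {y1.3} {y2.1} {y3.1} {y4.1, y4.2}

After gluing at gamma, chains via deleted ports link the y-ports.
the subtree at alpha composes to {out.1, y1.2, y3.2} {out.2, y1.1} {out.3, y3.3} {y1.3} {y3.1} on (y3, y1); out.j = own outer ports
the subtree at beta composes to {out.1, y2.2, y2.3, y4.3} {out.2, out.3, y2.1} {y4.1, y4.2} on (y2, y4); out.j = own outer ports
the subtree at gamma composes to {out.1} {out.2} {out.3, y1.1, y2.2, y2.3, y3.3, y4.3} {y1.2, y3.2} {y1.3} {y2.1} {y3.1} {y4.1, y4.2} on (y3, y1, y2, y4); out.j = own outer ports


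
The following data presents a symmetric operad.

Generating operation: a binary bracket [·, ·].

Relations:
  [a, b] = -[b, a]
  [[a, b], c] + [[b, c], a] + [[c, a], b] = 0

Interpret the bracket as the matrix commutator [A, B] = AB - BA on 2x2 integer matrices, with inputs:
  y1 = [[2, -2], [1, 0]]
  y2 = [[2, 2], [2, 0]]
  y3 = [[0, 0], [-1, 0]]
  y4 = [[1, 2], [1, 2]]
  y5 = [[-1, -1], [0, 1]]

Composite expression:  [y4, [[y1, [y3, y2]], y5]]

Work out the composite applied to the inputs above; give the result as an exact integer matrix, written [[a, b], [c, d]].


[y3, y2] = [[2, 0], [-2, -2]]
[y1, [y3, y2]] = [[4, 8], [8, -4]]
[[y1, [y3, y2]], y5] = [[8, 8], [-16, -8]]
[y4, [[y1, [y3, y2]], y5]] = [[-40, -40], [0, 40]]

[[-40, -40], [0, 40]]


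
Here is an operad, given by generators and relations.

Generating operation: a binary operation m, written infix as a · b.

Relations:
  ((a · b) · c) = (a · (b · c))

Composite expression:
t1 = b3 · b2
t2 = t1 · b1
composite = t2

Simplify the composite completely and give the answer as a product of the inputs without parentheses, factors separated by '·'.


Associativity of m dissolves the nesting; only the b-input order survives.
(b3 · b2) spells out as b3 · b2
((b3 · b2) · b1) spells out as b3 · b2 · b1

b3 · b2 · b1


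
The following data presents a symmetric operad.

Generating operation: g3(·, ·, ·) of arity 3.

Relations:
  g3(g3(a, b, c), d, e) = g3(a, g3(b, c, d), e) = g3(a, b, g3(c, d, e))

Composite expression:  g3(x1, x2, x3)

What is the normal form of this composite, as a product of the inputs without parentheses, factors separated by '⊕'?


x1 ⊕ x2 ⊕ x3

Under associativity of g3, the answer is the x's in reading order.
g3(x1, x2, x3) flattens to x1 ⊕ x2 ⊕ x3


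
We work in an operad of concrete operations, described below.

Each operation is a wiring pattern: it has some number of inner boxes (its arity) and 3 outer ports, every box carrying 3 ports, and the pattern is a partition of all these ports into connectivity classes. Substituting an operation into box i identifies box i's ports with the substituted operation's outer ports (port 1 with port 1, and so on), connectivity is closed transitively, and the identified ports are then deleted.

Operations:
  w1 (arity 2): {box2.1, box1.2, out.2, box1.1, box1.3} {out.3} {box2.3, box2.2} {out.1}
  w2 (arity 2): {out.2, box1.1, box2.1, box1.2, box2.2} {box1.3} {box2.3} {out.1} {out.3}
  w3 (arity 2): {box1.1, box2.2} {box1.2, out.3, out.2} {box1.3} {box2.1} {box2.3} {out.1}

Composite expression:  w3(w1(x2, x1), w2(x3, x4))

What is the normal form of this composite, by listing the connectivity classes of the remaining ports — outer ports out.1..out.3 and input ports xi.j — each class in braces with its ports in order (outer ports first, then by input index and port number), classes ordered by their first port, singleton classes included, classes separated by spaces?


{out.1} {out.2, out.3, x1.1, x2.1, x2.2, x2.3} {x1.2, x1.3} {x3.1, x3.2, x4.1, x4.2} {x3.3} {x4.3}

Treat the ports identified at w3 as solder joints: merge, then drop.
composing w1 on (x2, x1), with out.j its own outer ports: {out.1} {out.2, x1.1, x2.1, x2.2, x2.3} {out.3} {x1.2, x1.3}
composing w2 on (x3, x4), with out.j its own outer ports: {out.1} {out.2, x3.1, x3.2, x4.1, x4.2} {out.3} {x3.3} {x4.3}
composing w3 on (x2, x1, x3, x4), with out.j its own outer ports: {out.1} {out.2, out.3, x1.1, x2.1, x2.2, x2.3} {x1.2, x1.3} {x3.1, x3.2, x4.1, x4.2} {x3.3} {x4.3}


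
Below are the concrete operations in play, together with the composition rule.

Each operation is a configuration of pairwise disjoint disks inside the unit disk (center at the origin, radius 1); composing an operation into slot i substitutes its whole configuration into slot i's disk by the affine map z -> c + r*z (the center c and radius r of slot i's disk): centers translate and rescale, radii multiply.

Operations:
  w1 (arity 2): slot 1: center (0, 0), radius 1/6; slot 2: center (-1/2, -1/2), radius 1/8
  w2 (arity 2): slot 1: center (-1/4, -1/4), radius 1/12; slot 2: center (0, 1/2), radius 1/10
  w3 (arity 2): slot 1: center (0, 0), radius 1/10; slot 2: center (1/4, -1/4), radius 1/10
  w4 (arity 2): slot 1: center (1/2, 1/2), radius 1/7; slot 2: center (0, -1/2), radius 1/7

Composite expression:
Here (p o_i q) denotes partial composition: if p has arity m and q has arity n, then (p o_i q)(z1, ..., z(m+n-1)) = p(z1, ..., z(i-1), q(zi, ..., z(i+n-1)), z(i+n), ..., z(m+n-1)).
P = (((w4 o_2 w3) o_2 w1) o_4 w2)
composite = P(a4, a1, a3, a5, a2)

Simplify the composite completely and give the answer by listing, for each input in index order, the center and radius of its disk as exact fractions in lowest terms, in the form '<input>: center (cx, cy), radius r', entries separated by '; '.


Only the slot chain above each a matters under w4; compose those maps.
for a4, the 1-step affine chain lands on center (1/2, 1/2), radius 1/7
for a1, the 3-step affine chain lands on center (0, -1/2), radius 1/420
for a3, the 3-step affine chain lands on center (-1/140, -71/140), radius 1/560
for a5, the 3-step affine chain lands on center (9/280, -151/280), radius 1/840
for a2, the 3-step affine chain lands on center (1/28, -37/70), radius 1/700

a1: center (0, -1/2), radius 1/420; a2: center (1/28, -37/70), radius 1/700; a3: center (-1/140, -71/140), radius 1/560; a4: center (1/2, 1/2), radius 1/7; a5: center (9/280, -151/280), radius 1/840


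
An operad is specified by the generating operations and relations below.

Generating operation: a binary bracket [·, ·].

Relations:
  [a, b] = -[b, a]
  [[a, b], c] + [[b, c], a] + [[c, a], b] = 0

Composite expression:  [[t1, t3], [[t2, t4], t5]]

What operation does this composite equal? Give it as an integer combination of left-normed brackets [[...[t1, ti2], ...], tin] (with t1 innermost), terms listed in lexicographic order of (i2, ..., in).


[[[[t1, t3], t2], t4], t5] - [[[[t1, t3], t4], t2], t5] - [[[[t1, t3], t5], t2], t4] + [[[[t1, t3], t5], t4], t2]


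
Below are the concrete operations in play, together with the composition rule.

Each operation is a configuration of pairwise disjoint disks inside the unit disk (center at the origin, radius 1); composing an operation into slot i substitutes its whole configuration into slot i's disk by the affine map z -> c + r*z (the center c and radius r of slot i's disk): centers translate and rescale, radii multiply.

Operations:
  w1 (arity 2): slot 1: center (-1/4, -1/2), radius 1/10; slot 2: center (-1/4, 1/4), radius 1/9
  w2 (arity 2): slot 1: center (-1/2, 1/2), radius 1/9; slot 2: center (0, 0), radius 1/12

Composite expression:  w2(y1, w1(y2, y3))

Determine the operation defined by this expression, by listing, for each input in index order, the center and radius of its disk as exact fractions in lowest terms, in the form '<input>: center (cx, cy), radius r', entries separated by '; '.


Follow each y-input down from w2: c' goes to c + r*c', radius to r*r'.
y1: after 1 affine step, its disk has center (-1/2, 1/2), radius 1/9
y2: after 2 affine steps, its disk has center (-1/48, -1/24), radius 1/120
y3: after 2 affine steps, its disk has center (-1/48, 1/48), radius 1/108

y1: center (-1/2, 1/2), radius 1/9; y2: center (-1/48, -1/24), radius 1/120; y3: center (-1/48, 1/48), radius 1/108


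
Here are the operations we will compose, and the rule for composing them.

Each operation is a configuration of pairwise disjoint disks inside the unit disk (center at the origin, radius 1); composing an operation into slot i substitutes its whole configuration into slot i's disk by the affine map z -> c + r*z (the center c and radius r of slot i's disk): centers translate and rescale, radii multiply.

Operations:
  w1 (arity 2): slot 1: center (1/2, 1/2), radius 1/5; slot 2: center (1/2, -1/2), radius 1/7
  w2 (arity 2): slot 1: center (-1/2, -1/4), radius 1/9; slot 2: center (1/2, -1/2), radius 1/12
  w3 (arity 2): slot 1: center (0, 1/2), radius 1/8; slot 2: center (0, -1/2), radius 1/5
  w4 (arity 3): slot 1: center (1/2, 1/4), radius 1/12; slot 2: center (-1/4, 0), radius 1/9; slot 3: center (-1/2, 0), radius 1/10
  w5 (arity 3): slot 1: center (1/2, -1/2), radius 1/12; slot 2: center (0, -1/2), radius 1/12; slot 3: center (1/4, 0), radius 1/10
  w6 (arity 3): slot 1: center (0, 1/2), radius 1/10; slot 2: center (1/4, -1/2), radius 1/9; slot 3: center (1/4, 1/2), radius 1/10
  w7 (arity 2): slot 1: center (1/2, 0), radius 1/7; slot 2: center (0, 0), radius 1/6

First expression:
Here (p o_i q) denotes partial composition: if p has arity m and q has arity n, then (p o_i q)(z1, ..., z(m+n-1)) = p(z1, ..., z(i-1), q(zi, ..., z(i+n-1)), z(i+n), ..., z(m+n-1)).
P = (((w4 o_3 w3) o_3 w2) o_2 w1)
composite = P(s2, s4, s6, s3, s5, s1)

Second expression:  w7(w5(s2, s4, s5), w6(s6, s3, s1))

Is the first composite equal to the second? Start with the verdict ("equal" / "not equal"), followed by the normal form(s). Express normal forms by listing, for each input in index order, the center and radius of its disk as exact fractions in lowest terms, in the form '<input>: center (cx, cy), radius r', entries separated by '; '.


Reducing the first expression gives s1: center (-1/2, -1/20), radius 1/50; s2: center (1/2, 1/4), radius 1/12; s3: center (-81/160, 3/64), radius 1/720; s4: center (-7/36, 1/18), radius 1/45; s5: center (-79/160, 7/160), radius 1/960; s6: center (-7/36, -1/18), radius 1/63
Reducing the second expression gives s1: center (1/24, 1/12), radius 1/60; s2: center (4/7, -1/14), radius 1/84; s3: center (1/24, -1/12), radius 1/54; s4: center (1/2, -1/14), radius 1/84; s5: center (15/28, 0), radius 1/70; s6: center (0, 1/12), radius 1/60
No match — not equal.

not equal: they reduce to s1: center (-1/2, -1/20), radius 1/50; s2: center (1/2, 1/4), radius 1/12; s3: center (-81/160, 3/64), radius 1/720; s4: center (-7/36, 1/18), radius 1/45; s5: center (-79/160, 7/160), radius 1/960; s6: center (-7/36, -1/18), radius 1/63 and s1: center (1/24, 1/12), radius 1/60; s2: center (4/7, -1/14), radius 1/84; s3: center (1/24, -1/12), radius 1/54; s4: center (1/2, -1/14), radius 1/84; s5: center (15/28, 0), radius 1/70; s6: center (0, 1/12), radius 1/60


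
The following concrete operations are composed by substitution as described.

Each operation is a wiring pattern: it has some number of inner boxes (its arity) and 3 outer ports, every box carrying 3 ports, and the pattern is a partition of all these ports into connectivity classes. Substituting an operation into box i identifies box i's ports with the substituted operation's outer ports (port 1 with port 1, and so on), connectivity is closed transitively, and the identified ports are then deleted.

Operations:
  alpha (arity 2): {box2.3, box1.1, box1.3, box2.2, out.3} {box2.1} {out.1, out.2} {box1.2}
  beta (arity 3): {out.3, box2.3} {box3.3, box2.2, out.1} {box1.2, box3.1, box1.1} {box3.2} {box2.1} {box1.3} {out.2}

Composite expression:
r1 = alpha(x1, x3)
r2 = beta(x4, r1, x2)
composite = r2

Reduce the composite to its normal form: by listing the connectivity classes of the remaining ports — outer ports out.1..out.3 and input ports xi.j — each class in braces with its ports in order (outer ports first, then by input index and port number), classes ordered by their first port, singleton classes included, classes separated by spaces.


{out.1, x2.3} {out.2} {out.3, x1.1, x1.3, x3.2, x3.3} {x1.2} {x2.1, x4.1, x4.2} {x2.2} {x3.1} {x4.3}

Two ports join when wires chain via beta-identified ports.
the subtree at alpha composes to {out.1, out.2} {out.3, x1.1, x1.3, x3.2, x3.3} {x1.2} {x3.1} on (x1, x3); out.j = own outer ports
the subtree at beta composes to {out.1, x2.3} {out.2} {out.3, x1.1, x1.3, x3.2, x3.3} {x1.2} {x2.1, x4.1, x4.2} {x2.2} {x3.1} {x4.3} on (x4, x1, x3, x2); out.j = own outer ports


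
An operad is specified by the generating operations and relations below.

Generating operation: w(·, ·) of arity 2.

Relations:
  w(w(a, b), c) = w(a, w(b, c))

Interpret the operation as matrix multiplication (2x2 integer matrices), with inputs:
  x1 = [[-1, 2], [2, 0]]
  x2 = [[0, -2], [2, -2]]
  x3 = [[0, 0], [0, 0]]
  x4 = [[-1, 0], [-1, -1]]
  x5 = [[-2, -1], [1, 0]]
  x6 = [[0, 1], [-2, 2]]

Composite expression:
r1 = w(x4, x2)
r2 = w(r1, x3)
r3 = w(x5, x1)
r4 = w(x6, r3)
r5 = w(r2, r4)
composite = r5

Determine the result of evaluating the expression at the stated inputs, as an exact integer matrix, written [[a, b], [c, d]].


[[0, 0], [0, 0]]

w(x4, x2) = [[0, 2], [-2, 4]]
w(w(x4, x2), x3) = [[0, 0], [0, 0]]
w(x5, x1) = [[0, -4], [-1, 2]]
w(x6, w(x5, x1)) = [[-1, 2], [-2, 12]]
w(w(w(x4, x2), x3), w(x6, w(x5, x1))) = [[0, 0], [0, 0]]
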